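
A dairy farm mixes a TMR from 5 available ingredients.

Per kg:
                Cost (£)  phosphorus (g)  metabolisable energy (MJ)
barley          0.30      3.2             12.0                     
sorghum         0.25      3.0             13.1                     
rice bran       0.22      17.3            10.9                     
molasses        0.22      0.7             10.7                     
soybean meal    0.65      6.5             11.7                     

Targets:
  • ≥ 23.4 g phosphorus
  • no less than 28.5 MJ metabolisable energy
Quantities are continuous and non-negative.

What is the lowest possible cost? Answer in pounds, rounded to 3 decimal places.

This is a linear program. Let x1 = kg of barley, x2 = kg of sorghum, x3 = kg of rice bran, x4 = kg of molasses, x5 = kg of soybean meal.
min 0.3x1 + 0.25x2 + 0.22x3 + 0.22x4 + 0.65x5 subject to:
  3.2x1 + 3x2 + 17.3x3 + 0.7x4 + 6.5x5 ≥ 23.4   (phosphorus)
  12x1 + 13.1x2 + 10.9x3 + 10.7x4 + 11.7x5 ≥ 28.5   (metabolisable energy)
  x1, x2, x3, x4, x5 ≥ 0.
The optimal basis is {sorghum, rice bran}; barley, molasses, soybean meal drop out. The phosphorus and metabolisable energy requirements are met with equality.
That vertex is x2 = 1.227, x3 = 1.14.
Objective = 0.25·1.227 + 0.22·1.14 = 0.55755.

£0.558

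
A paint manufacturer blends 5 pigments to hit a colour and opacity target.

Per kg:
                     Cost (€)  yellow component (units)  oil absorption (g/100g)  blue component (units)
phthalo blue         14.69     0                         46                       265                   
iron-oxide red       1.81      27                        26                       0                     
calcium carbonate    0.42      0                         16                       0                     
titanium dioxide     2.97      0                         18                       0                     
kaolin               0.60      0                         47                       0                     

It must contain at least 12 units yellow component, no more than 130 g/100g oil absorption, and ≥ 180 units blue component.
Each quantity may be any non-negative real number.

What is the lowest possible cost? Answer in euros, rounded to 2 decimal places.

Treat it as an LP. Let x1 = kg of phthalo blue, x2 = kg of iron-oxide red, x3 = kg of calcium carbonate, x4 = kg of titanium dioxide, x5 = kg of kaolin.
Minimise 14.69x1 + 1.81x2 + 0.42x3 + 2.97x4 + 0.6x5 with:
  27x2 ≥ 12   (yellow component)
  46x1 + 26x2 + 16x3 + 18x4 + 47x5 ≤ 130   (oil absorption)
  265x1 ≥ 180   (blue component)
  x1, x2, x3, x4, x5 ≥ 0.
At the optimum only phthalo blue, iron-oxide red are positive (calcium carbonate, titanium dioxide, kaolin = 0). There the yellow component and blue component constraints are tight.
Solving gives x1 = 0.6792, x2 = 0.4444.
Hence cost = 14.69·0.6792 + 1.81·0.4444 = €10.7818.

€10.78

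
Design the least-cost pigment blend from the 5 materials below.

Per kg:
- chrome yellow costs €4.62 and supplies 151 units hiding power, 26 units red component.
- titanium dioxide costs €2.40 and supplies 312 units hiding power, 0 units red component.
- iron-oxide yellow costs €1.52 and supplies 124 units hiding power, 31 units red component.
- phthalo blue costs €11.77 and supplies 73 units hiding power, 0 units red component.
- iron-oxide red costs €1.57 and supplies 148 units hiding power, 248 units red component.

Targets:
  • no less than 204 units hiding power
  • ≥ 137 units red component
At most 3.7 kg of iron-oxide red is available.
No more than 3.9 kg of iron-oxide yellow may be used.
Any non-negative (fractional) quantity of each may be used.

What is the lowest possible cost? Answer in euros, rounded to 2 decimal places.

€1.81

Let x1 = kg of chrome yellow, x2 = kg of titanium dioxide, x3 = kg of iron-oxide yellow, x4 = kg of phthalo blue, x5 = kg of iron-oxide red.
min 4.62x1 + 2.4x2 + 1.52x3 + 11.77x4 + 1.57x5 s.t.:
  151x1 + 312x2 + 124x3 + 73x4 + 148x5 ≥ 204   (hiding power)
  26x1 + 31x3 + 248x5 ≥ 137   (red component)
  x5 ≤ 3.7
  x3 ≤ 3.9
  x1, x2, x3, x4, x5 ≥ 0.
The cheapest feasible vertex uses only titanium dioxide, iron-oxide red; chrome yellow, iron-oxide yellow, phthalo blue are not used. Binding constraints: hiding power and red component.
Optimal quantities: titanium dioxide = 0.3918 kg, iron-oxide red = 0.5524 kg.
Cost = 2.4·0.3918 + 1.57·0.5524 = 1.8076.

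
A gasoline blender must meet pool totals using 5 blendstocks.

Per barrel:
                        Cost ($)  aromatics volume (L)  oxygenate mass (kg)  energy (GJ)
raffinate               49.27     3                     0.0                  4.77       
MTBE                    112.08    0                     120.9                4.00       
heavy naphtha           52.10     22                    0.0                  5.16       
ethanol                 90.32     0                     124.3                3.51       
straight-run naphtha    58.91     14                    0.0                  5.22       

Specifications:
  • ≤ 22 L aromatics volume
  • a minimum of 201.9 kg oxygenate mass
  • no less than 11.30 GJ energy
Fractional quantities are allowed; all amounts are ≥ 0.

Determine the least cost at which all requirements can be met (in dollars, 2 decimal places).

$203.36

This is a linear program. Let x1 = barrels of raffinate, x2 = barrels of MTBE, x3 = barrels of heavy naphtha, x4 = barrels of ethanol, x5 = barrels of straight-run naphtha.
Minimize 49.27x1 + 112.08x2 + 52.1x3 + 90.32x4 + 58.91x5 with:
  3x1 + 22x3 + 14x5 ≤ 22   (aromatics volume)
  120.9x2 + 124.3x4 ≥ 201.9   (oxygenate mass)
  4.77x1 + 4x2 + 5.16x3 + 3.51x4 + 5.22x5 ≥ 11.3   (energy)
  x1, x2, x3, x4, x5 ≥ 0.
At the optimum only raffinate, heavy naphtha, ethanol are positive (MTBE, straight-run naphtha = 0). Binding constraints: aromatics volume, oxygenate mass, energy.
So raffinate = 0.10789 barrels, heavy naphtha = 0.98529 barrels, ethanol = 1.6243 barrels.
Objective = 49.27·0.10789 + 52.1·0.98529 + 90.32·1.6243 = 203.3561.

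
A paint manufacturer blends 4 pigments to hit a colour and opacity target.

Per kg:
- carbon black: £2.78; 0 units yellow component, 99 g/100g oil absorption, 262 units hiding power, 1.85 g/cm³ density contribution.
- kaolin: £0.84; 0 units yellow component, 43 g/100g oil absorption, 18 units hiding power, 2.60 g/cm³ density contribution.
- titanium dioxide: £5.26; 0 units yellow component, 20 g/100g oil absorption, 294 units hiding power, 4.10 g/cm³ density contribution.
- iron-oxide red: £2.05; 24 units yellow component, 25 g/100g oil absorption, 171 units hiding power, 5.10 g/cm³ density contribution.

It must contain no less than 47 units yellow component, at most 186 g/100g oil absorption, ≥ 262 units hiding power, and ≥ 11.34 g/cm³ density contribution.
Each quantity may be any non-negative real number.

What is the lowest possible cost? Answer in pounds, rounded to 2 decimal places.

£4.45

Let x1 = kg of carbon black, x2 = kg of kaolin, x3 = kg of titanium dioxide, x4 = kg of iron-oxide red.
min 2.78x1 + 0.84x2 + 5.26x3 + 2.05x4 with:
  24x4 ≥ 47   (yellow component)
  99x1 + 43x2 + 20x3 + 25x4 ≤ 186   (oil absorption)
  262x1 + 18x2 + 294x3 + 171x4 ≥ 262   (hiding power)
  1.85x1 + 2.6x2 + 4.1x3 + 5.1x4 ≥ 11.34   (density contribution)
  x1, x2, x3, x4 ≥ 0.
The cheapest feasible vertex uses only kaolin, iron-oxide red; carbon black, titanium dioxide are not used. There the yellow component and density contribution constraints are tight.
Optimal quantities: kaolin = 0.5202 kg, iron-oxide red = 1.958 kg.
Cost = 0.84·0.5202 + 2.05·1.958 = 4.4509.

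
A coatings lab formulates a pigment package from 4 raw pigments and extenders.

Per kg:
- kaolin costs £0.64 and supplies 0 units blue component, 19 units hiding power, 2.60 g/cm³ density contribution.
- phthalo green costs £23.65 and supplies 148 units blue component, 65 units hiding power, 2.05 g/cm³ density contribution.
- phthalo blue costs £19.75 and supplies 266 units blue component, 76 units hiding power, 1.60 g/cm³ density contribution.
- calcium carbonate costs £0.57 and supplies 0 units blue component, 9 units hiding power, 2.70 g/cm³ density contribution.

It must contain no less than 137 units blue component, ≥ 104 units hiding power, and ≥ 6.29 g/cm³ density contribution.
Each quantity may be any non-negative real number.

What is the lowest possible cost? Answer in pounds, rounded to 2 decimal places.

Let x1 = kg of kaolin, x2 = kg of phthalo green, x3 = kg of phthalo blue, x4 = kg of calcium carbonate.
Minimise 0.64x1 + 23.65x2 + 19.75x3 + 0.57x4 subject to:
  148x2 + 266x3 ≥ 137   (blue component)
  19x1 + 65x2 + 76x3 + 9x4 ≥ 104   (hiding power)
  2.6x1 + 2.05x2 + 1.6x3 + 2.7x4 ≥ 6.29   (density contribution)
  x1, x2, x3, x4 ≥ 0.
The cheapest feasible vertex uses only kaolin, phthalo blue; phthalo green, calcium carbonate are not used. The blue component and hiding power requirements are met with equality.
That vertex is x1 = 3.414, x3 = 0.515.
Total cost: 0.64·3.414 + 19.75·0.515 = 12.3562.

£12.36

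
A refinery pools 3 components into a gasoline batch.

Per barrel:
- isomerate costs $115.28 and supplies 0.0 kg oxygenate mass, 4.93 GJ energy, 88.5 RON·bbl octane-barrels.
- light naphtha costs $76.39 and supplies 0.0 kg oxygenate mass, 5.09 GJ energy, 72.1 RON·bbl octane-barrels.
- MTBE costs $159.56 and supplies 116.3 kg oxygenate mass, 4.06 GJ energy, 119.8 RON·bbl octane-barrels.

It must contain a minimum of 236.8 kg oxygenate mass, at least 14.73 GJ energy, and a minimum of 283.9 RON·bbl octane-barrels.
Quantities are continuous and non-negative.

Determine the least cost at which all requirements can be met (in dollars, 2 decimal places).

$421.88

Let x1 = barrels of isomerate, x2 = barrels of light naphtha, x3 = barrels of MTBE.
Minimize 115.28x1 + 76.39x2 + 159.56x3 subject to:
  116.3x3 ≥ 236.8   (oxygenate mass)
  4.93x1 + 5.09x2 + 4.06x3 ≥ 14.73   (energy)
  88.5x1 + 72.1x2 + 119.8x3 ≥ 283.9   (octane-barrels)
  x1, x2, x3 ≥ 0.
The optimal basis is {light naphtha, MTBE}; isomerate drops out. There the oxygenate mass and energy constraints are tight.
Optimal quantities: light naphtha = 1.27 barrels, MTBE = 2.036 barrels.
Objective = 76.39·1.27 + 159.56·2.036 = 421.8795.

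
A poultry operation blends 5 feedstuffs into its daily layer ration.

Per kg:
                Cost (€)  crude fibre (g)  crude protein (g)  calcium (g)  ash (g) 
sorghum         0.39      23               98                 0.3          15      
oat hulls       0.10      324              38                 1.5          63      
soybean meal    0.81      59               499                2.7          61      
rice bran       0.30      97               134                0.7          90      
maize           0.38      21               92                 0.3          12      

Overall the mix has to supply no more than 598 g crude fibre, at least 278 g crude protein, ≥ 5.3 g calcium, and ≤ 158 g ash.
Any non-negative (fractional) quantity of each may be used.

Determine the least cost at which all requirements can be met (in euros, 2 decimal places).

Set it up as a linear program. Let x1 = kg of sorghum, x2 = kg of oat hulls, x3 = kg of soybean meal, x4 = kg of rice bran, x5 = kg of maize.
Minimize 0.39x1 + 0.1x2 + 0.81x3 + 0.3x4 + 0.38x5 with:
  23x1 + 324x2 + 59x3 + 97x4 + 21x5 ≤ 598   (crude fibre)
  98x1 + 38x2 + 499x3 + 134x4 + 92x5 ≥ 278   (crude protein)
  0.3x1 + 1.5x2 + 2.7x3 + 0.7x4 + 0.3x5 ≥ 5.3   (calcium)
  15x1 + 63x2 + 61x3 + 90x4 + 12x5 ≤ 158   (ash)
  x1, x2, x3, x4, x5 ≥ 0.
The cheapest feasible vertex uses only oat hulls, soybean meal; sorghum, rice bran, maize are not used. There the calcium and ash constraints are tight.
Solving gives x2 = 1.314, x3 = 1.233.
Objective = 0.1·1.314 + 0.81·1.233 = 1.1301.

€1.13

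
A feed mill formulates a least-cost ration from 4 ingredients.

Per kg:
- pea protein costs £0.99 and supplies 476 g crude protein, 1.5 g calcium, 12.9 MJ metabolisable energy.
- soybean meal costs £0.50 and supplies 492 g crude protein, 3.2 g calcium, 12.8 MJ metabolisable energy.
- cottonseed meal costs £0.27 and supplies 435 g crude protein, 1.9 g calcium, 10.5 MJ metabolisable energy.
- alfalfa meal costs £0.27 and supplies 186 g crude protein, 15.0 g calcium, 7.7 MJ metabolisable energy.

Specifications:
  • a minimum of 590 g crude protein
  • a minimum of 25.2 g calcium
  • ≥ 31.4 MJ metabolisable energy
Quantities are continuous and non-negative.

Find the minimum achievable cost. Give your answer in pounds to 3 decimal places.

Let x1 = kg of pea protein, x2 = kg of soybean meal, x3 = kg of cottonseed meal, x4 = kg of alfalfa meal.
Minimize 0.99x1 + 0.5x2 + 0.27x3 + 0.27x4 subject to:
  476x1 + 492x2 + 435x3 + 186x4 ≥ 590   (crude protein)
  1.5x1 + 3.2x2 + 1.9x3 + 15x4 ≥ 25.2   (calcium)
  12.9x1 + 12.8x2 + 10.5x3 + 7.7x4 ≥ 31.4   (metabolisable energy)
  x1, x2, x3, x4 ≥ 0.
The minimum-cost mix takes nothing from pea protein, soybean meal — only cottonseed meal, alfalfa meal. Binding constraints: calcium and metabolisable energy.
Solving gives x3 = 1.939, x4 = 1.434.
Total cost: 0.27·1.939 + 0.27·1.434 = 0.91071.

£0.911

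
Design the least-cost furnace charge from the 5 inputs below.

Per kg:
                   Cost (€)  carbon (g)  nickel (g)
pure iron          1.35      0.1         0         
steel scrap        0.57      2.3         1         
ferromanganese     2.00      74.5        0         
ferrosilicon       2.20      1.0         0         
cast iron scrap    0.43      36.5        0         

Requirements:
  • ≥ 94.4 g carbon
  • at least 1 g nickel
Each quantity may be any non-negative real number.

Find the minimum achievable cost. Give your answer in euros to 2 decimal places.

€1.66

Treat it as an LP. Let x1 = kg of pure iron, x2 = kg of steel scrap, x3 = kg of ferromanganese, x4 = kg of ferrosilicon, x5 = kg of cast iron scrap.
Minimize 1.35x1 + 0.57x2 + 2x3 + 2.2x4 + 0.43x5 subject to:
  0.1x1 + 2.3x2 + 74.5x3 + 1x4 + 36.5x5 ≥ 94.4   (carbon)
  1x2 ≥ 1   (nickel)
  x1, x2, x3, x4, x5 ≥ 0.
At the optimum only steel scrap, cast iron scrap are positive (pure iron, ferromanganese, ferrosilicon = 0). There the carbon and nickel constraints are tight.
That vertex is x2 = 1, x5 = 2.5233.
Cost = 0.57·1 + 0.43·2.5233 = 1.65502.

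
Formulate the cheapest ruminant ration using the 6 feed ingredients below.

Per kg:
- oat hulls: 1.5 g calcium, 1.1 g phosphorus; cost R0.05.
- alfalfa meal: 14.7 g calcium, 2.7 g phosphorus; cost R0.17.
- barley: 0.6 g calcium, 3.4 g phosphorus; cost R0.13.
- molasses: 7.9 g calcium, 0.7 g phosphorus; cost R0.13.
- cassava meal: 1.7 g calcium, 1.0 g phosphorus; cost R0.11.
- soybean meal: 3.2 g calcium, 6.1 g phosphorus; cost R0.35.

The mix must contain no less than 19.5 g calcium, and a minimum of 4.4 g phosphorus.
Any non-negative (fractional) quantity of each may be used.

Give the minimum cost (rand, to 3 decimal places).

This is a linear program. Let x1 = kg of oat hulls, x2 = kg of alfalfa meal, x3 = kg of barley, x4 = kg of molasses, x5 = kg of cassava meal, x6 = kg of soybean meal.
Minimize 0.05x1 + 0.17x2 + 0.13x3 + 0.13x4 + 0.11x5 + 0.35x6 with:
  1.5x1 + 14.7x2 + 0.6x3 + 7.9x4 + 1.7x5 + 3.2x6 ≥ 19.5   (calcium)
  1.1x1 + 2.7x2 + 3.4x3 + 0.7x4 + 1x5 + 6.1x6 ≥ 4.4   (phosphorus)
  x1, x2, x3, x4, x5, x6 ≥ 0.
The cheapest feasible vertex uses only alfalfa meal, barley; oat hulls, molasses, cassava meal, soybean meal are not used. Binding constraints: calcium and phosphorus.
That vertex is x2 = 1.316, x3 = 0.2488.
Total cost: 0.17·1.316 + 0.13·0.2488 = 0.25606.

R0.256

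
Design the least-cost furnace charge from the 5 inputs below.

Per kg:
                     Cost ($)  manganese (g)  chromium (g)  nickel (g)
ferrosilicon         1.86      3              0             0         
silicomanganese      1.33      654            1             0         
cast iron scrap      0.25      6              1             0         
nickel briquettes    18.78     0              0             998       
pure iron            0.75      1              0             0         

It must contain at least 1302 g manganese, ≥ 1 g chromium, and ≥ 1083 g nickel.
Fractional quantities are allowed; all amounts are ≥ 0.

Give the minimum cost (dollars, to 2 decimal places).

$23.03

Treat it as an LP. Let x1 = kg of ferrosilicon, x2 = kg of silicomanganese, x3 = kg of cast iron scrap, x4 = kg of nickel briquettes, x5 = kg of pure iron.
Minimise 1.86x1 + 1.33x2 + 0.25x3 + 18.78x4 + 0.75x5 subject to:
  3x1 + 654x2 + 6x3 + 1x5 ≥ 1302   (manganese)
  1x2 + 1x3 ≥ 1   (chromium)
  998x4 ≥ 1083   (nickel)
  x1, x2, x3, x4, x5 ≥ 0.
The minimum-cost mix takes nothing from ferrosilicon, cast iron scrap, pure iron — only silicomanganese, nickel briquettes. The manganese and nickel requirements are met with equality.
Optimal quantities: silicomanganese = 1.9908 kg, nickel briquettes = 1.0852 kg.
Hence cost = 1.33·1.9908 + 18.78·1.0852 = $23.0278.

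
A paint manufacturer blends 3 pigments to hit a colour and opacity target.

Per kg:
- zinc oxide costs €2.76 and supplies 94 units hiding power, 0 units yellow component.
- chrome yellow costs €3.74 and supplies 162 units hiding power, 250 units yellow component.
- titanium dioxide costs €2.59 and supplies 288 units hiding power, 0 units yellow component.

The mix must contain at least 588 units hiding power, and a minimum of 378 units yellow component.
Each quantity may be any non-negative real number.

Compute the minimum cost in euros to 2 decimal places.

Let x1 = kg of zinc oxide, x2 = kg of chrome yellow, x3 = kg of titanium dioxide.
Minimise 2.76x1 + 3.74x2 + 2.59x3 with:
  94x1 + 162x2 + 288x3 ≥ 588   (hiding power)
  250x2 ≥ 378   (yellow component)
  x1, x2, x3 ≥ 0.
At the optimum only chrome yellow, titanium dioxide are positive (zinc oxide = 0). There the hiding power and yellow component constraints are tight.
Optimal quantities: chrome yellow = 1.512 kg, titanium dioxide = 1.191 kg.
Hence cost = 3.74·1.512 + 2.59·1.191 = €8.7396.

€8.74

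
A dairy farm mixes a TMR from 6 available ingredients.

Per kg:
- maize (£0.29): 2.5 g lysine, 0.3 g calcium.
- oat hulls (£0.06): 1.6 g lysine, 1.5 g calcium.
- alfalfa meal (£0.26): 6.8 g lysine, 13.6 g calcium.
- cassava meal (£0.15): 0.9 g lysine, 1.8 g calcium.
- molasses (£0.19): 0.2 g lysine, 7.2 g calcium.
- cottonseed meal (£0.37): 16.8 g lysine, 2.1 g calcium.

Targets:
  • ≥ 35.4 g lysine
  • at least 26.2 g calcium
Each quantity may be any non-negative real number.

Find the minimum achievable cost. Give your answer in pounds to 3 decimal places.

£0.968

Let x1 = kg of maize, x2 = kg of oat hulls, x3 = kg of alfalfa meal, x4 = kg of cassava meal, x5 = kg of molasses, x6 = kg of cottonseed meal.
Minimize 0.29x1 + 0.06x2 + 0.26x3 + 0.15x4 + 0.19x5 + 0.37x6 with:
  2.5x1 + 1.6x2 + 6.8x3 + 0.9x4 + 0.2x5 + 16.8x6 ≥ 35.4   (lysine)
  0.3x1 + 1.5x2 + 13.6x3 + 1.8x4 + 7.2x5 + 2.1x6 ≥ 26.2   (calcium)
  x1, x2, x3, x4, x5, x6 ≥ 0.
The minimum-cost mix takes nothing from maize, oat hulls, cassava meal, molasses — only alfalfa meal, cottonseed meal. Binding constraints: lysine and calcium.
So alfalfa meal = 1.708 kg, cottonseed meal = 1.416 kg.
Total cost: 0.26·1.708 + 0.37·1.416 = 0.96800.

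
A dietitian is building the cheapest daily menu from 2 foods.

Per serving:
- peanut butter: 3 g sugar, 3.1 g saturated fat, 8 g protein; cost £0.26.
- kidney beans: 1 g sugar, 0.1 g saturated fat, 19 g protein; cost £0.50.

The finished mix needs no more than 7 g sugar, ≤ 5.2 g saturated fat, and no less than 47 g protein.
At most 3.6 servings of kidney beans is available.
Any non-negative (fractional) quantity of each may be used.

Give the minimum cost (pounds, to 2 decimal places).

£1.24

Treat it as an LP. Let x1 = servings of peanut butter, x2 = servings of kidney beans.
min 0.26x1 + 0.5x2 subject to:
  3x1 + 1x2 ≤ 7   (sugar)
  3.1x1 + 0.1x2 ≤ 5.2   (saturated fat)
  8x1 + 19x2 ≥ 47   (protein)
  x2 ≤ 3.6
  x1, x2 ≥ 0.
The minimum-cost mix takes nothing from peanut butter — only kidney beans. There the protein constraint is tight.
That vertex is x2 = 2.474.
Cost = 0.5·2.474 = 1.2370.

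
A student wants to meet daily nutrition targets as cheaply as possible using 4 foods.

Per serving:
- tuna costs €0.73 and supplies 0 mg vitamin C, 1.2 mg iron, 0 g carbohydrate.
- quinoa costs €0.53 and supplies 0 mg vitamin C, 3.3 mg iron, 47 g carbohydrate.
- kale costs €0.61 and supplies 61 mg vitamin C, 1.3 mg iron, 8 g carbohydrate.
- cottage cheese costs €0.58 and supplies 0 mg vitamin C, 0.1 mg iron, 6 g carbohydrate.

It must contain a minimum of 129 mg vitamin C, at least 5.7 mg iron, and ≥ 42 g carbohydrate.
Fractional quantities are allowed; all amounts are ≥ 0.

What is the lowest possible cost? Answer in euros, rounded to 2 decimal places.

€1.76

Treat it as an LP. Let x1 = servings of tuna, x2 = servings of quinoa, x3 = servings of kale, x4 = servings of cottage cheese.
Minimise 0.73x1 + 0.53x2 + 0.61x3 + 0.58x4 with:
  61x3 ≥ 129   (vitamin C)
  1.2x1 + 3.3x2 + 1.3x3 + 0.1x4 ≥ 5.7   (iron)
  47x2 + 8x3 + 6x4 ≥ 42   (carbohydrate)
  x1, x2, x3, x4 ≥ 0.
The optimal basis is {quinoa, kale}; tuna, cottage cheese drop out. There the vitamin C and iron constraints are tight.
That vertex is x2 = 0.8942, x3 = 2.115.
Hence cost = 0.53·0.8942 + 0.61·2.115 = €1.7641.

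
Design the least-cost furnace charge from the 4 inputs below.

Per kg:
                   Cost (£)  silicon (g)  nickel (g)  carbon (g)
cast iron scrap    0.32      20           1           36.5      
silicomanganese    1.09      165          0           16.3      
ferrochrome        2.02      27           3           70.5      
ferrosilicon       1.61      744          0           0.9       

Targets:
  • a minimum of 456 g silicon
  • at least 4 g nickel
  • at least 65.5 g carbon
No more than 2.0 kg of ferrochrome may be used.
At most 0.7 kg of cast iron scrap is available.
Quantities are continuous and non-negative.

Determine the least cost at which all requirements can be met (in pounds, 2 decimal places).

Let x1 = kg of cast iron scrap, x2 = kg of silicomanganese, x3 = kg of ferrochrome, x4 = kg of ferrosilicon.
Minimize 0.32x1 + 1.09x2 + 2.02x3 + 1.61x4 with:
  20x1 + 165x2 + 27x3 + 744x4 ≥ 456   (silicon)
  1x1 + 3x3 ≥ 4   (nickel)
  36.5x1 + 16.3x2 + 70.5x3 + 0.9x4 ≥ 65.5   (carbon)
  x3 ≤ 2
  x1 ≤ 0.7
  x1, x2, x3, x4 ≥ 0.
At the optimum only cast iron scrap, ferrochrome, ferrosilicon are positive (silicomanganese = 0). There the silicon, nickel, the cast iron scrap cap constraints are tight.
Optimal quantities: cast iron scrap = 0.7 kg, ferrochrome = 1.1 kg, ferrosilicon = 0.5542 kg.
Total cost: 0.32·0.7 + 2.02·1.1 + 1.61·0.5542 = 3.3383.

£3.34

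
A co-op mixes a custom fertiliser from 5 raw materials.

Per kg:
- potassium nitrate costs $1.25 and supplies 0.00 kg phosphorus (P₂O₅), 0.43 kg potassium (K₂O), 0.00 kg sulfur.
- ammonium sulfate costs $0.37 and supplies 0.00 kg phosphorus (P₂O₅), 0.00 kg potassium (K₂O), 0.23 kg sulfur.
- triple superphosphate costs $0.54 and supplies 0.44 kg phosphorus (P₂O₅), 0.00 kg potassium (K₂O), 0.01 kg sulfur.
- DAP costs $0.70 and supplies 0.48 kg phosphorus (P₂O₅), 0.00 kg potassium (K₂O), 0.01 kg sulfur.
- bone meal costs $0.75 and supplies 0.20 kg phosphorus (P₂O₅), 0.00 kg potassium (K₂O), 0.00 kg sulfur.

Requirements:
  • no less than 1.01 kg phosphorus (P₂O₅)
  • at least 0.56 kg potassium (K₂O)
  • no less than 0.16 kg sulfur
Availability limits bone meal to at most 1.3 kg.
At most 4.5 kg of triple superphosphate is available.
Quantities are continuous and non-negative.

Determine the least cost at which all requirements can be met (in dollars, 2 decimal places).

$3.09

Let x1 = kg of potassium nitrate, x2 = kg of ammonium sulfate, x3 = kg of triple superphosphate, x4 = kg of DAP, x5 = kg of bone meal.
Minimise 1.25x1 + 0.37x2 + 0.54x3 + 0.7x4 + 0.75x5 s.t.:
  0.44x3 + 0.48x4 + 0.2x5 ≥ 1.01   (phosphorus (P₂O₅))
  0.43x1 ≥ 0.56   (potassium (K₂O))
  0.23x2 + 0.01x3 + 0.01x4 ≥ 0.16   (sulfur)
  x5 ≤ 1.3
  x3 ≤ 4.5
  x1, x2, x3, x4, x5 ≥ 0.
The optimal basis is {potassium nitrate, ammonium sulfate, triple superphosphate}; DAP, bone meal drop out. The phosphorus (P₂O₅), potassium (K₂O), sulfur requirements are met with equality.
That vertex is x1 = 1.302, x2 = 0.5958, x3 = 2.295.
Total cost: 1.25·1.302 + 0.37·0.5958 + 0.54·2.295 = 3.0872.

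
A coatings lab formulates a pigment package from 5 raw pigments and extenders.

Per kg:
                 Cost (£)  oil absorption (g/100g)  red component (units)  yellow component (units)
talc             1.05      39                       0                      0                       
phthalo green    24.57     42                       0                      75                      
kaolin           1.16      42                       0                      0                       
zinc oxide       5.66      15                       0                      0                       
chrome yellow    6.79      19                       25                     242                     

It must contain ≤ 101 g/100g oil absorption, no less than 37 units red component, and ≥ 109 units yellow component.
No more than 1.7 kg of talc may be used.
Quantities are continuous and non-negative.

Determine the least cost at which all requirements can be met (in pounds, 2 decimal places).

£10.05

Let x1 = kg of talc, x2 = kg of phthalo green, x3 = kg of kaolin, x4 = kg of zinc oxide, x5 = kg of chrome yellow.
Minimize 1.05x1 + 24.57x2 + 1.16x3 + 5.66x4 + 6.79x5 s.t.:
  39x1 + 42x2 + 42x3 + 15x4 + 19x5 ≤ 101   (oil absorption)
  25x5 ≥ 37   (red component)
  75x2 + 242x5 ≥ 109   (yellow component)
  x1 ≤ 1.7
  x1, x2, x3, x4, x5 ≥ 0.
The cheapest feasible vertex uses only chrome yellow; talc, phthalo green, kaolin, zinc oxide are not used. Binding constraint: red component.
Solving gives x5 = 1.48.
Hence cost = 6.79·1.48 = £10.0492.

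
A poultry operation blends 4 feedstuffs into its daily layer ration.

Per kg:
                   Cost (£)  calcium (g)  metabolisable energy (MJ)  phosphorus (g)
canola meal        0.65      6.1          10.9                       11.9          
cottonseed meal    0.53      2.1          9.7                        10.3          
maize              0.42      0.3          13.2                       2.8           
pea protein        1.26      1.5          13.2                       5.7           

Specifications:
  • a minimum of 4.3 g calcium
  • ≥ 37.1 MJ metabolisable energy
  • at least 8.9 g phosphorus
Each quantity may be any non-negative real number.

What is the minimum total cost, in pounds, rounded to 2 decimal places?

Let x1 = kg of canola meal, x2 = kg of cottonseed meal, x3 = kg of maize, x4 = kg of pea protein.
Minimise 0.65x1 + 0.53x2 + 0.42x3 + 1.26x4 subject to:
  6.1x1 + 2.1x2 + 0.3x3 + 1.5x4 ≥ 4.3   (calcium)
  10.9x1 + 9.7x2 + 13.2x3 + 13.2x4 ≥ 37.1   (metabolisable energy)
  11.9x1 + 10.3x2 + 2.8x3 + 5.7x4 ≥ 8.9   (phosphorus)
  x1, x2, x3, x4 ≥ 0.
The optimal basis is {canola meal, maize}; cottonseed meal, pea protein drop out. Binding constraints: calcium and metabolisable energy.
Optimal quantities: canola meal = 0.5907 kg, maize = 2.323 kg.
Cost = 0.65·0.5907 + 0.42·2.323 = 1.3596.

£1.36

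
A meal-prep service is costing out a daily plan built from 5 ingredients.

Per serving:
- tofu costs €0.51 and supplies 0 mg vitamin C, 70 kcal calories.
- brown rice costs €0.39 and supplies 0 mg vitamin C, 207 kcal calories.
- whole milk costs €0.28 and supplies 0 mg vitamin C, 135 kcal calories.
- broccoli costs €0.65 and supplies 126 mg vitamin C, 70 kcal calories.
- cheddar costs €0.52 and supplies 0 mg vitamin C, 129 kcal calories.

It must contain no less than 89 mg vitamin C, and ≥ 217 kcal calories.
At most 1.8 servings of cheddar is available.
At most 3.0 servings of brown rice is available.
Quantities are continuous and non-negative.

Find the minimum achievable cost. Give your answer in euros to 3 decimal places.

This is a linear program. Let x1 = servings of tofu, x2 = servings of brown rice, x3 = servings of whole milk, x4 = servings of broccoli, x5 = servings of cheddar.
Minimize 0.51x1 + 0.39x2 + 0.28x3 + 0.65x4 + 0.52x5 subject to:
  126x4 ≥ 89   (vitamin C)
  70x1 + 207x2 + 135x3 + 70x4 + 129x5 ≥ 217   (calories)
  x5 ≤ 1.8
  x2 ≤ 3
  x1, x2, x3, x4, x5 ≥ 0.
The minimum-cost mix takes nothing from tofu, whole milk, cheddar — only brown rice, broccoli. There the vitamin C and calories constraints are tight.
Solving gives x2 = 0.8094, x4 = 0.7063.
Objective = 0.39·0.8094 + 0.65·0.7063 = 0.77476.

€0.775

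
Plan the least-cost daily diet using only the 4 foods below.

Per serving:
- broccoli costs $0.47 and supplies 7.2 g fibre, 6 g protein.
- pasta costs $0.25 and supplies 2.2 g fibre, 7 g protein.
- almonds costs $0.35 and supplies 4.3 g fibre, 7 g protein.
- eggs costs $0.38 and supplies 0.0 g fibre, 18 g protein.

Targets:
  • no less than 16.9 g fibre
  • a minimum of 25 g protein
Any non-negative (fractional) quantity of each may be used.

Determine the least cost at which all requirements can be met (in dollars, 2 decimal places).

This is a linear program. Let x1 = servings of broccoli, x2 = servings of pasta, x3 = servings of almonds, x4 = servings of eggs.
min 0.47x1 + 0.25x2 + 0.35x3 + 0.38x4 s.t.:
  7.2x1 + 2.2x2 + 4.3x3 ≥ 16.9   (fibre)
  6x1 + 7x2 + 7x3 + 18x4 ≥ 25   (protein)
  x1, x2, x3, x4 ≥ 0.
At the optimum only broccoli, almonds are positive (pasta, eggs = 0). The fibre and protein requirements are met with equality.
So broccoli = 0.439 servings, almonds = 3.195 servings.
Total cost: 0.47·0.439 + 0.35·3.195 = 1.3246.

$1.32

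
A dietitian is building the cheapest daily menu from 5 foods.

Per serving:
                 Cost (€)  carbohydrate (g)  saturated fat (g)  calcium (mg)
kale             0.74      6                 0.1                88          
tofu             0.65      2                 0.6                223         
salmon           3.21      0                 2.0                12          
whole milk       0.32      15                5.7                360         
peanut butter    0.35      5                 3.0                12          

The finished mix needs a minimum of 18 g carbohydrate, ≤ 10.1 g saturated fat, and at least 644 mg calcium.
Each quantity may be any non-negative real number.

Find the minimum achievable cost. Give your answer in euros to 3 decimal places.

€0.587

Let x1 = servings of kale, x2 = servings of tofu, x3 = servings of salmon, x4 = servings of whole milk, x5 = servings of peanut butter.
Minimise 0.74x1 + 0.65x2 + 3.21x3 + 0.32x4 + 0.35x5 subject to:
  6x1 + 2x2 + 15x4 + 5x5 ≥ 18   (carbohydrate)
  0.1x1 + 0.6x2 + 2x3 + 5.7x4 + 3x5 ≤ 10.1   (saturated fat)
  88x1 + 223x2 + 12x3 + 360x4 + 12x5 ≥ 644   (calcium)
  x1, x2, x3, x4, x5 ≥ 0.
The minimum-cost mix takes nothing from kale, salmon, peanut butter — only tofu, whole milk. The saturated fat and calcium requirements are met with equality.
Solving gives x2 = 0.03298, x4 = 1.768.
Hence cost = 0.65·0.03298 + 0.32·1.768 = €0.58720.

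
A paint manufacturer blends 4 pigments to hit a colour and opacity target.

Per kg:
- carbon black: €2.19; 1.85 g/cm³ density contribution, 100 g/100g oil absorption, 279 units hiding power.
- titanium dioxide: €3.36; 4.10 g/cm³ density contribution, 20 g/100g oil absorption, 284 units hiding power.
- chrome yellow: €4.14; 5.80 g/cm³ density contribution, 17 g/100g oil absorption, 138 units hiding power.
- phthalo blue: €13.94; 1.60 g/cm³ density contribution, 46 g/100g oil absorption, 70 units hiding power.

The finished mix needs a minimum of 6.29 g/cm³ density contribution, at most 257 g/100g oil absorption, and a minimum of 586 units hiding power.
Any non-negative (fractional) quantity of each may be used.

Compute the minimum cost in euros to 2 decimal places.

€5.83

Set it up as a linear program. Let x1 = kg of carbon black, x2 = kg of titanium dioxide, x3 = kg of chrome yellow, x4 = kg of phthalo blue.
Minimize 2.19x1 + 3.36x2 + 4.14x3 + 13.94x4 with:
  1.85x1 + 4.1x2 + 5.8x3 + 1.6x4 ≥ 6.29   (density contribution)
  100x1 + 20x2 + 17x3 + 46x4 ≤ 257   (oil absorption)
  279x1 + 284x2 + 138x3 + 70x4 ≥ 586   (hiding power)
  x1, x2, x3, x4 ≥ 0.
At the optimum only carbon black, titanium dioxide are positive (chrome yellow, phthalo blue = 0). The density contribution and hiding power requirements are met with equality.
So carbon black = 0.9963 kg, titanium dioxide = 1.085 kg.
Objective = 2.19·0.9963 + 3.36·1.085 = 5.8275.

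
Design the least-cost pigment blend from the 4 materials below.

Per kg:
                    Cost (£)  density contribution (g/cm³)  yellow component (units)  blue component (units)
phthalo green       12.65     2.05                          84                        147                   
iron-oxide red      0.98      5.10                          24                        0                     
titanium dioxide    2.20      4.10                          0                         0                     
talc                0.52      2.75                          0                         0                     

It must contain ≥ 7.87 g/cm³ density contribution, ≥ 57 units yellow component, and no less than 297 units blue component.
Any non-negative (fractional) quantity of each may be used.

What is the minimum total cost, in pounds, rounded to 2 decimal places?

£26.26

This is a linear program. Let x1 = kg of phthalo green, x2 = kg of iron-oxide red, x3 = kg of titanium dioxide, x4 = kg of talc.
Minimise 12.65x1 + 0.98x2 + 2.2x3 + 0.52x4 with:
  2.05x1 + 5.1x2 + 4.1x3 + 2.75x4 ≥ 7.87   (density contribution)
  84x1 + 24x2 ≥ 57   (yellow component)
  147x1 ≥ 297   (blue component)
  x1, x2, x3, x4 ≥ 0.
The optimal basis is {phthalo green, talc}; iron-oxide red, titanium dioxide drop out. There the density contribution and blue component constraints are tight.
That vertex is x1 = 2.02, x4 = 1.356.
Total cost: 12.65·2.02 + 0.52·1.356 = 26.2581.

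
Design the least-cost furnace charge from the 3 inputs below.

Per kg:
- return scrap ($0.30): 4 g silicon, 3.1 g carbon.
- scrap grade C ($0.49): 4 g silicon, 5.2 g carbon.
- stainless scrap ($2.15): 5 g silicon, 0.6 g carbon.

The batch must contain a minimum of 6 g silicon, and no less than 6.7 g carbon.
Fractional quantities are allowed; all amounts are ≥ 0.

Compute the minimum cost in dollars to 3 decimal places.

$0.635

Treat it as an LP. Let x1 = kg of return scrap, x2 = kg of scrap grade C, x3 = kg of stainless scrap.
Minimise 0.3x1 + 0.49x2 + 2.15x3 subject to:
  4x1 + 4x2 + 5x3 ≥ 6   (silicon)
  3.1x1 + 5.2x2 + 0.6x3 ≥ 6.7   (carbon)
  x1, x2, x3 ≥ 0.
The minimum-cost mix takes nothing from stainless scrap — only return scrap, scrap grade C. Binding constraints: silicon and carbon.
Optimal quantities: return scrap = 0.5238 kg, scrap grade C = 0.9762 kg.
Hence cost = 0.3·0.5238 + 0.49·0.9762 = $0.63548.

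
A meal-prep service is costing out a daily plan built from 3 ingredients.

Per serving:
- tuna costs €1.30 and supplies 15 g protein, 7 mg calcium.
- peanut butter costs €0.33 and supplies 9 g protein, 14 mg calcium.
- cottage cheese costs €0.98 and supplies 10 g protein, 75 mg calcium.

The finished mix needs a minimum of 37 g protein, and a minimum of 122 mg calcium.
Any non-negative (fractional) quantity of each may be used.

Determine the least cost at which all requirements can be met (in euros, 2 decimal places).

€2.02

This is a linear program. Let x1 = servings of tuna, x2 = servings of peanut butter, x3 = servings of cottage cheese.
Minimise 1.3x1 + 0.33x2 + 0.98x3 with:
  15x1 + 9x2 + 10x3 ≥ 37   (protein)
  7x1 + 14x2 + 75x3 ≥ 122   (calcium)
  x1, x2, x3 ≥ 0.
At the optimum only peanut butter, cottage cheese are positive (tuna = 0). Binding constraints: protein and calcium.
Optimal quantities: peanut butter = 2.907 servings, cottage cheese = 1.084 servings.
Cost = 0.33·2.907 + 0.98·1.084 = 2.0216.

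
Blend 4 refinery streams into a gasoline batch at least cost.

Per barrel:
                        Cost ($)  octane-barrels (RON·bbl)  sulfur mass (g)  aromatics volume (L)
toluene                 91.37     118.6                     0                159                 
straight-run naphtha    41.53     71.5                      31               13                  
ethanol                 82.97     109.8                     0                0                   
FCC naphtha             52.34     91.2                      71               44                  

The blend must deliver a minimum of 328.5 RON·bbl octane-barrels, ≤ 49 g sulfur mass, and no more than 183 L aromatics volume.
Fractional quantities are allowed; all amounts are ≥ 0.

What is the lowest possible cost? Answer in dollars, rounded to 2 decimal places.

Let x1 = barrels of toluene, x2 = barrels of straight-run naphtha, x3 = barrels of ethanol, x4 = barrels of FCC naphtha.
min 91.37x1 + 41.53x2 + 82.97x3 + 52.34x4 with:
  118.6x1 + 71.5x2 + 109.8x3 + 91.2x4 ≥ 328.5   (octane-barrels)
  31x2 + 71x4 ≤ 49   (sulfur mass)
  159x1 + 13x2 + 44x4 ≤ 183   (aromatics volume)
  x1, x2, x3, x4 ≥ 0.
The optimal basis is {straight-run naphtha, ethanol}; toluene, FCC naphtha drop out. Binding constraints: octane-barrels and sulfur mass.
Optimal quantities: straight-run naphtha = 1.5806 barrels, ethanol = 1.9625 barrels.
Total cost: 41.53·1.5806 + 82.97·1.9625 = 228.4709.

$228.47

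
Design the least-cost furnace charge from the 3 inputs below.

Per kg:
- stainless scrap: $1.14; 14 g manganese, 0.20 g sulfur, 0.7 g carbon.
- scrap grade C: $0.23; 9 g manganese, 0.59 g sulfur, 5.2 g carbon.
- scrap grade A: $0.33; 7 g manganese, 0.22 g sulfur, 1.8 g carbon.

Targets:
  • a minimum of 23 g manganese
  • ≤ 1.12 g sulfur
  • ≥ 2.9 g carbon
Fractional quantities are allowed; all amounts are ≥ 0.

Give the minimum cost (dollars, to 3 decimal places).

$0.833

Treat it as an LP. Let x1 = kg of stainless scrap, x2 = kg of scrap grade C, x3 = kg of scrap grade A.
Minimise 1.14x1 + 0.23x2 + 0.33x3 subject to:
  14x1 + 9x2 + 7x3 ≥ 23   (manganese)
  0.2x1 + 0.59x2 + 0.22x3 ≤ 1.12   (sulfur)
  0.7x1 + 5.2x2 + 1.8x3 ≥ 2.9   (carbon)
  x1, x2, x3 ≥ 0.
The optimal basis is {scrap grade C, scrap grade A}; stainless scrap drops out. The manganese and sulfur requirements are met with equality.
Optimal quantities: scrap grade C = 1.293 kg, scrap grade A = 1.623 kg.
Cost = 0.23·1.293 + 0.33·1.623 = 0.83298.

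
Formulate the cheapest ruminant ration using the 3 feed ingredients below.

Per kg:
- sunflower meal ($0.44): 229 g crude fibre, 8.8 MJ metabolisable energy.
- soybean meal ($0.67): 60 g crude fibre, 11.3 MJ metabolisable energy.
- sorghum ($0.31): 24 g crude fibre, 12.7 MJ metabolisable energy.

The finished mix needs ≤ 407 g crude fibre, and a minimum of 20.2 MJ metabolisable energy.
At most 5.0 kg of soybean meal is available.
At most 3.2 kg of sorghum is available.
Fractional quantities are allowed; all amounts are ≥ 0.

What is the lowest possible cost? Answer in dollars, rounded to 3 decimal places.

$0.493

Let x1 = kg of sunflower meal, x2 = kg of soybean meal, x3 = kg of sorghum.
Minimize 0.44x1 + 0.67x2 + 0.31x3 with:
  229x1 + 60x2 + 24x3 ≤ 407   (crude fibre)
  8.8x1 + 11.3x2 + 12.7x3 ≥ 20.2   (metabolisable energy)
  x2 ≤ 5
  x3 ≤ 3.2
  x1, x2, x3 ≥ 0.
The cheapest feasible vertex uses only sorghum; sunflower meal, soybean meal are not used. There the metabolisable energy constraint is tight.
That vertex is x3 = 1.591.
Cost = 0.31·1.591 = 0.49321.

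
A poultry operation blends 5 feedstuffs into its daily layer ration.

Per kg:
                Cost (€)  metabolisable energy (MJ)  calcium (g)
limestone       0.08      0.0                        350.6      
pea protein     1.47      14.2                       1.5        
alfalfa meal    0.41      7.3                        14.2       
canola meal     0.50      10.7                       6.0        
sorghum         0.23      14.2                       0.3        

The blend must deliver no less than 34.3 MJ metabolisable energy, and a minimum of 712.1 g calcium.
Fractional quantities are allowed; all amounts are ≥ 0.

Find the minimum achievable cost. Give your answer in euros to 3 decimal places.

€0.718

Set it up as a linear program. Let x1 = kg of limestone, x2 = kg of pea protein, x3 = kg of alfalfa meal, x4 = kg of canola meal, x5 = kg of sorghum.
Minimise 0.08x1 + 1.47x2 + 0.41x3 + 0.5x4 + 0.23x5 with:
  14.2x2 + 7.3x3 + 10.7x4 + 14.2x5 ≥ 34.3   (metabolisable energy)
  350.6x1 + 1.5x2 + 14.2x3 + 6x4 + 0.3x5 ≥ 712.1   (calcium)
  x1, x2, x3, x4, x5 ≥ 0.
The minimum-cost mix takes nothing from pea protein, alfalfa meal, canola meal — only limestone, sorghum. Binding constraints: metabolisable energy and calcium.
So limestone = 2.029 kg, sorghum = 2.415 kg.
Hence cost = 0.08·2.029 + 0.23·2.415 = €0.71777.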